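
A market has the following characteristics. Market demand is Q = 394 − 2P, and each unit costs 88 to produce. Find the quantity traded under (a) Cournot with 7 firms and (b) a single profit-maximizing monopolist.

Cournot: Q = 190.75; Monopoly: Q = 109

Inverting demand: P = 197 − 0.5Q.
Cournot with 7 identical firms: the symmetric best-response condition is 197 − 4q = 88. Each firm produces q = 27.25, total output Q = 190.75, price P = 101.625.
Monopoly sets MR = MC: 197 − Q = 88 ⇒ Q = 109, P = 197 − 0.5·109 = 142.5.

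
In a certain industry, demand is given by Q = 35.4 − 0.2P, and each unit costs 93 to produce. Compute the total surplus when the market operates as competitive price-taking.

TS = 705.6

Inverting demand: P = 177 − 5Q.
Competitive firms price at marginal cost: P = 93, giving Q = 16.8.
CS = ½·(177 − 93)·16.8 = 705.6; PS = (93 − 93)·16.8 = 0; TS = 705.6.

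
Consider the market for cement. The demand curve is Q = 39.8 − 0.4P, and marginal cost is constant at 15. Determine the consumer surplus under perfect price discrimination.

CS = 0

Inverting demand: P = 99.5 − 2.5Q.
A perfectly discriminating monopolist sells every unit with P(Q) ≥ MC(Q), so output equals the competitive quantity Q = 33.8. Each buyer pays their reservation price, so CS = 0 and the firm captures all surplus.
CS = 0.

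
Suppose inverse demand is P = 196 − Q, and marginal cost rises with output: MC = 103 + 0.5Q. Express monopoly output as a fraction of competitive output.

A monopolist chooses Q where MR = MC. MR = 196 − 2Q; setting this equal to 103 + 0.5Q gives Q = 37.2 and P = 158.8.
Under competition P = MC: 196 − Q = 103 + 0.5Q ⇒ Q = 62, P = 134.
Ratio Q_m/Q_c = 37.2/62 = 0.6.

Q_m/Q_c = 0.6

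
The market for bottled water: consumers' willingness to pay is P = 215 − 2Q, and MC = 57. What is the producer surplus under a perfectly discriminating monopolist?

With perfect price discrimination, output is the efficient level Q = 79 (where demand meets MC), but every buyer pays their willingness to pay: CS = 0 and PS = total surplus.
PS = ½·(215 − 57)·79 = 6241.

PS = 6241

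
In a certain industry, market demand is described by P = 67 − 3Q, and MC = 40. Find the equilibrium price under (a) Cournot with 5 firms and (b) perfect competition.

Cournot: P = 44.5; Competition: P = 40

In a 5-firm Cournot equilibrium, symmetry and the first-order condition give q = (67 − 40)/(18) = 1.5. So Q = 7.5 and P = 44.5.
Competitive firms price at marginal cost: P = 40, giving Q = 9.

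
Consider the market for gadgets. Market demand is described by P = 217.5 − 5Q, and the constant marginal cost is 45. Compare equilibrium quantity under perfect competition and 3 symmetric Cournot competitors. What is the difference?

Under competition P = MC = 45, so Q = (217.5 − 45)/5 = 34.5.
With 3 symmetric Cournot firms, each firm's FOC gives 217.5 − 20q = 45, so q = 8.625, Q = 3·8.625 = 25.875, and P = 88.125.
Change in equilibrium quantity: 25.875 − 34.5 = −8.625.

Equilibrium quantity falls by 8.625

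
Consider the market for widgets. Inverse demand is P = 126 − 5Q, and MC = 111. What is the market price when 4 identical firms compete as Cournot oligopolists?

With 4 symmetric Cournot firms, each firm's FOC gives 126 − 25q = 111, so q = 0.6, Q = 4·0.6 = 2.4, and P = 114.

P = 114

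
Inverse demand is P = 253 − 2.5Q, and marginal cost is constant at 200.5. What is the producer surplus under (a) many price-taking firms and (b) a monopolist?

Competitive firms price at marginal cost: P = 200.5, giving Q = 21.
PS = (200.5 − 200.5)·21 = 0.
The monopolist equates marginal revenue to marginal cost: 253 − 5Q = 200.5, so Q = 10.5. From demand, P = 226.75.
PS = (226.75 − 200.5)·10.5 = 275.625.

Competition: PS = 0; Monopoly: PS = 275.625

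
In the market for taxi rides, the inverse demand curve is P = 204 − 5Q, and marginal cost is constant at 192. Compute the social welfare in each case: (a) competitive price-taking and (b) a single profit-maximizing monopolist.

Under competition P = MC = 192, so Q = (204 − 192)/5 = 2.4.
CS = ½·(204 − 192)·2.4 = 14.4; PS = (192 − 192)·2.4 = 0; TS = 14.4.
The monopolist equates marginal revenue to marginal cost: 204 − 10Q = 192, so Q = 1.2. From demand, P = 198.
CS = ½·(204 − 198)·1.2 = 3.6; PS = (198 − 192)·1.2 = 7.2; TS = 10.8.

Competition: TS = 14.4; Monopoly: TS = 10.8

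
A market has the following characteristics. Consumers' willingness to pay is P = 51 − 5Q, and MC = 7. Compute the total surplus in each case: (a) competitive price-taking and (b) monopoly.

Competition: TS = 193.6; Monopoly: TS = 145.2

Competitive firms price at marginal cost: P = 7, giving Q = 8.8.
CS = ½·(51 − 7)·8.8 = 193.6; PS = (7 − 7)·8.8 = 0; TS = 193.6.
A monopolist chooses Q where MR = MC. MR = 51 − 10Q; setting this equal to 7 gives Q = 4.4 and P = 29.
CS = ½·(51 − 29)·4.4 = 48.4; PS = (29 − 7)·4.4 = 96.8; TS = 145.2.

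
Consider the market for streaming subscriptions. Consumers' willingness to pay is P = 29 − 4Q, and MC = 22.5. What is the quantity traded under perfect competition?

Perfect competition: P = MC = 22.5, so 29 − 4Q = 22.5 and Q = 1.625.

Q = 1.625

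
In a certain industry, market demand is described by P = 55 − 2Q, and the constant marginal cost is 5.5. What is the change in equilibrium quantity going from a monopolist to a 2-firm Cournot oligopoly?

Equilibrium quantity rises by 4.125

Monopoly sets MR = MC: 55 − 4Q = 5.5 ⇒ Q = 12.375, P = 55 − 2·12.375 = 30.25.
Cournot with 2 identical firms: the symmetric best-response condition is 55 − 6q = 5.5. Each firm produces q = 8.25, total output Q = 16.5, price P = 22.
Change in equilibrium quantity: 16.5 − 12.375 = 4.125.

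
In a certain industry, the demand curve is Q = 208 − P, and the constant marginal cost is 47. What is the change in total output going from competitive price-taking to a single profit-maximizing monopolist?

Q falls by 80.5

Inverting demand: P = 208 − Q.
Perfect competition: P = MC = 47, so 208 − Q = 47 and Q = 161.
Monopoly sets MR = MC: 208 − 2Q = 47 ⇒ Q = 80.5, P = 208 − 80.5 = 127.5.
Change in total output: 80.5 − 161 = −80.5.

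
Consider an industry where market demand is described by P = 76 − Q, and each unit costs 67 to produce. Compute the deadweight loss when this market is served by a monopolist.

Competitive firms price at marginal cost: P = 67, giving Q = 9.
The monopolist equates marginal revenue to marginal cost: 76 − 2Q = 67, so Q = 4.5. From demand, P = 71.5.
DWL is the triangle between Q = 4.5 and Q = 9: ½·(9 − 4.5)·(71.5 − 67) = 10.125.

DWL = 10.125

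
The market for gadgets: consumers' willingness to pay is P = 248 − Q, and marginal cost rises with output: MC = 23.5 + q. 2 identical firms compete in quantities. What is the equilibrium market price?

With 2 symmetric Cournot firms, each firm's FOC gives 248 − 3q = 23.5 + q, so q = 56.125, Q = 2·56.125 = 112.25, and P = 135.75.

P = 135.75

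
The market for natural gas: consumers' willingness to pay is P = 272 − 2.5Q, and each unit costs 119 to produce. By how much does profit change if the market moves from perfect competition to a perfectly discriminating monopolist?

Perfect competition: P = MC = 119, so 272 − 2.5Q = 119 and Q = 61.2.
Profit = (119 − 119)·61.2 = 0.
With perfect price discrimination, output is the efficient level Q = 61.2 (where demand meets MC), but every buyer pays their willingness to pay: CS = 0 and PS = total surplus.
PS equals the full surplus area, 4681.8. Profit = 4681.8 = 4681.8.
Change in profit: 4681.8 − 0 = 4681.8.

Profit rises by 4681.8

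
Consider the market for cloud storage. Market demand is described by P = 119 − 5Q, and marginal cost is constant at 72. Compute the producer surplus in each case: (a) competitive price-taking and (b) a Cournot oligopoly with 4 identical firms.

Competition: PS = 0; Cournot: PS = 70.688

Competitive firms price at marginal cost: P = 72, giving Q = 9.4.
PS = (72 − 72)·9.4 = 0.
In a 4-firm Cournot equilibrium, symmetry and the first-order condition give q = (119 − 72)/(25) = 1.88. So Q = 7.52 and P = 81.4.
PS = (81.4 − 72)·7.52 = 70.688.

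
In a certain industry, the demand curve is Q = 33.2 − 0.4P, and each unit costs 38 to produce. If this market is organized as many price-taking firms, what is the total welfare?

Inverting demand: P = 83 − 2.5Q.
Under competition P = MC = 38, so Q = (83 − 38)/2.5 = 18.
CS = ½·(83 − 38)·18 = 405; PS = (38 − 38)·18 = 0; TS = 405.

TS = 405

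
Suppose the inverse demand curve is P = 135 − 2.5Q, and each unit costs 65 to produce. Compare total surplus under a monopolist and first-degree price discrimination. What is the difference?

A monopolist chooses Q where MR = MC. MR = 135 − 5Q; setting this equal to 65 gives Q = 14 and P = 100.
CS = ½·(135 − 100)·14 = 245; PS = (100 − 65)·14 = 490; TS = 735.
Under first-degree price discrimination the firm charges each unit its demand price and produces up to where P = MC, i.e. Q = 28. Consumer surplus is zero; producer surplus equals total surplus.
TS = 980 (equal to competitive TS).
Change in total surplus: 980 − 735 = 245.

TS rises by 245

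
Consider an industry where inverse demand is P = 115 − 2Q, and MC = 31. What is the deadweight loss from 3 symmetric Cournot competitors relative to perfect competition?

DWL = 110.25

Perfect competition: P = MC = 31, so 115 − 2Q = 31 and Q = 42.
With 3 symmetric Cournot firms, each firm's FOC gives 115 − 8q = 31, so q = 10.5, Q = 3·10.5 = 31.5, and P = 52.
DWL is the triangle between Q = 31.5 and Q = 42: ½·(42 − 31.5)·(52 − 31) = 110.25.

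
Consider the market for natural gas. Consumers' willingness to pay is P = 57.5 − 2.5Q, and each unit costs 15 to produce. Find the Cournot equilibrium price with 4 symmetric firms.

With 4 symmetric Cournot firms, each firm's FOC gives 57.5 − 12.5q = 15, so q = 3.4, Q = 4·3.4 = 13.6, and P = 23.5.

P = 23.5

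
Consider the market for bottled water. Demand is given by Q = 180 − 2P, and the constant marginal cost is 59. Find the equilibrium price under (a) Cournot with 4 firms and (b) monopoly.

Cournot: P = 65.2; Monopoly: P = 74.5

Inverting demand: P = 90 − 0.5Q.
With 4 symmetric Cournot firms, each firm's FOC gives 90 − 2.5q = 59, so q = 12.4, Q = 4·12.4 = 49.6, and P = 65.2.
A monopolist chooses Q where MR = MC. MR = 90 − Q; setting this equal to 59 gives Q = 31 and P = 74.5.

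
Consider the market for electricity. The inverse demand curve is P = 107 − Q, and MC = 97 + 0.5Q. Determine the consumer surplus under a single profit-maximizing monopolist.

Monopoly sets MR = MC: 107 − 2Q = 97 + 0.5Q ⇒ Q = 4, P = 107 − 4 = 103.
CS = ½·(107 − 103)·4 = 8.

CS = 8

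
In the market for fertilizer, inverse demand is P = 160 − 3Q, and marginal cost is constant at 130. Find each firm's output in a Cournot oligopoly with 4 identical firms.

q_i = 2

Cournot with 4 identical firms: the symmetric best-response condition is 160 − 15q = 130. Each firm produces q = 2, total output Q = 8, price P = 136.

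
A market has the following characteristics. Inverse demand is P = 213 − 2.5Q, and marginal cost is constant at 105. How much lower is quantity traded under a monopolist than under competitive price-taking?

Competitive firms price at marginal cost: P = 105, giving Q = 43.2.
The monopolist equates marginal revenue to marginal cost: 213 − 5Q = 105, so Q = 21.6. From demand, P = 159.
Change in quantity traded: 21.6 − 43.2 = −21.6.

Quantity traded falls by 21.6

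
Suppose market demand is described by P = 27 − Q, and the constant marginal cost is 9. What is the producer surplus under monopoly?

A monopolist chooses Q where MR = MC. MR = 27 − 2Q; setting this equal to 9 gives Q = 9 and P = 18.
PS = (18 − 9)·9 = 81.

PS = 81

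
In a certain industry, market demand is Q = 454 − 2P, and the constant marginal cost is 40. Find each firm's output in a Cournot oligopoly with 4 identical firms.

Inverting demand: P = 227 − 0.5Q.
Cournot with 4 identical firms: the symmetric best-response condition is 227 − 2.5q = 40. Each firm produces q = 74.8, total output Q = 299.2, price P = 77.4.

q_i = 74.8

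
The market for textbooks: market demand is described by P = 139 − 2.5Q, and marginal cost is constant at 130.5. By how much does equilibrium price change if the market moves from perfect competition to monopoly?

Equilibrium price rises by 4.25

Perfect competition: P = MC = 130.5, so 139 − 2.5Q = 130.5 and Q = 3.4.
A monopolist chooses Q where MR = MC. MR = 139 − 5Q; setting this equal to 130.5 gives Q = 1.7 and P = 134.75.
Change in equilibrium price: 134.75 − 130.5 = 4.25.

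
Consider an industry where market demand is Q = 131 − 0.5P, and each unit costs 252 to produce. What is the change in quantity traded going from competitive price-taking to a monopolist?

Q falls by 2.5

Inverting demand: P = 262 − 2Q.
Perfect competition: P = MC = 252, so 262 − 2Q = 252 and Q = 5.
A monopolist chooses Q where MR = MC. MR = 262 − 4Q; setting this equal to 252 gives Q = 2.5 and P = 257.
Change in quantity traded: 2.5 − 5 = −2.5.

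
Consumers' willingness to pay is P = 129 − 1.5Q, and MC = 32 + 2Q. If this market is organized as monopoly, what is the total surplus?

TS = 1223.17

The monopolist equates marginal revenue to marginal cost: 129 − 3Q = 32 + 2Q, so Q = 19.4. From demand, P = 99.9.
CS = ½·(129 − 99.9)·19.4 = 282.27; PS = (99.9·19.4 − 32·19.4 − ½·2·19.4²) = 940.9; TS = 1223.17.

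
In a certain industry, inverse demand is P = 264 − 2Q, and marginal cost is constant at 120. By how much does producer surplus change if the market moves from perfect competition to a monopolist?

Under competition P = MC = 120, so Q = (264 − 120)/2 = 72.
PS = (120 − 120)·72 = 0.
Monopoly sets MR = MC: 264 − 4Q = 120 ⇒ Q = 36, P = 264 − 2·36 = 192.
PS = (192 − 120)·36 = 2592.
Change in producer surplus: 2592 − 0 = 2592.

Producer surplus rises by 2592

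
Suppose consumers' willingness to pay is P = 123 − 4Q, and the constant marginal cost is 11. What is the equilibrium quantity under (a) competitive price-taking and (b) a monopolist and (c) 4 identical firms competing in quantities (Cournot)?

Competition: Q = 28; Monopoly: Q = 14; Cournot: Q = 22.4

Competitive firms price at marginal cost: P = 11, giving Q = 28.
The monopolist equates marginal revenue to marginal cost: 123 − 8Q = 11, so Q = 14. From demand, P = 67.
With 4 symmetric Cournot firms, each firm's FOC gives 123 − 20q = 11, so q = 5.6, Q = 4·5.6 = 22.4, and P = 33.4.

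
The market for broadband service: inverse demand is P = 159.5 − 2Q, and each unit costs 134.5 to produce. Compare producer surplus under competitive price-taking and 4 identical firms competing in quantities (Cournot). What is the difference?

Producer surplus rises by 50

Under competition P = MC = 134.5, so Q = (159.5 − 134.5)/2 = 12.5.
PS = (134.5 − 134.5)·12.5 = 0.
With 4 symmetric Cournot firms, each firm's FOC gives 159.5 − 10q = 134.5, so q = 2.5, Q = 4·2.5 = 10, and P = 139.5.
PS = (139.5 − 134.5)·10 = 50.
Change in producer surplus: 50 − 0 = 50.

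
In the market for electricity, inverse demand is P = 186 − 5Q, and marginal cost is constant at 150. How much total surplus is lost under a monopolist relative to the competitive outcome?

Under competition P = MC = 150, so Q = (186 − 150)/5 = 7.2.
Monopoly sets MR = MC: 186 − 10Q = 150 ⇒ Q = 3.6, P = 186 − 5·3.6 = 168.
DWL is the triangle between Q = 3.6 and Q = 7.2: ½·(7.2 − 3.6)·(168 − 150) = 32.4.

DWL = 32.4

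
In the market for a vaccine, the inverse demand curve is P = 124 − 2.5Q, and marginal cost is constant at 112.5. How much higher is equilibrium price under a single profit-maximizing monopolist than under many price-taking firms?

Perfect competition: P = MC = 112.5, so 124 − 2.5Q = 112.5 and Q = 4.6.
The monopolist equates marginal revenue to marginal cost: 124 − 5Q = 112.5, so Q = 2.3. From demand, P = 118.25.
Change in equilibrium price: 118.25 − 112.5 = 5.75.

P rises by 5.75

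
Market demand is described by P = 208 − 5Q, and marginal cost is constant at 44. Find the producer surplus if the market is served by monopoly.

PS = 1344.8

The monopolist equates marginal revenue to marginal cost: 208 − 10Q = 44, so Q = 16.4. From demand, P = 126.
PS = (126 − 44)·16.4 = 1344.8.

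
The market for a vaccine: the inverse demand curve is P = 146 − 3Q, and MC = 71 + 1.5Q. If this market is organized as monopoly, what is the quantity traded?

Q = 10

Monopoly sets MR = MC: 146 − 6Q = 71 + 1.5Q ⇒ Q = 10, P = 146 − 3·10 = 116.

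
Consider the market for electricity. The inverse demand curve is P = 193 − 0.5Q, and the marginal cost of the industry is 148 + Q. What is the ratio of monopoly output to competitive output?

A monopolist chooses Q where MR = MC. MR = 193 − Q; setting this equal to 148 + Q gives Q = 22.5 and P = 181.75.
Competitive equilibrium sets price equal to marginal cost: 193 − 0.5Q = 148 + Q, so Q = 30 and P = 178.
Ratio Q_m/Q_c = 22.5/30 = 0.75.

Q_m/Q_c = 0.75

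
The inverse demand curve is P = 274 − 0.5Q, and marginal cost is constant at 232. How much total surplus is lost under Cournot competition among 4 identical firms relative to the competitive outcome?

DWL = 70.56

Under competition P = MC = 232, so Q = (274 − 232)/0.5 = 84.
Cournot with 4 identical firms: the symmetric best-response condition is 274 − 2.5q = 232. Each firm produces q = 16.8, total output Q = 67.2, price P = 240.4.
DWL is the triangle between Q = 67.2 and Q = 84: ½·(84 − 67.2)·(240.4 − 232) = 70.56.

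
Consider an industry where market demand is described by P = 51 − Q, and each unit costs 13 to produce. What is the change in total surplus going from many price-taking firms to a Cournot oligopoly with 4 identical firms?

Perfect competition: P = MC = 13, so 51 − Q = 13 and Q = 38.
CS = ½·(51 − 13)·38 = 722; PS = (13 − 13)·38 = 0; TS = 722.
In a 4-firm Cournot equilibrium, symmetry and the first-order condition give q = (51 − 13)/(5) = 7.6. So Q = 30.4 and P = 20.6.
CS = ½·(51 − 20.6)·30.4 = 462.08; PS = (20.6 − 13)·30.4 = 231.04; TS = 693.12.
Change in total surplus: 693.12 − 722 = −28.88.

Total surplus falls by 28.88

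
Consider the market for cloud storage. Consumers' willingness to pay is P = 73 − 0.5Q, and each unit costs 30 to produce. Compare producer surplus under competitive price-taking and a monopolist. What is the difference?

PS rises by 924.5

Perfect competition: P = MC = 30, so 73 − 0.5Q = 30 and Q = 86.
PS = (30 − 30)·86 = 0.
Monopoly sets MR = MC: 73 − Q = 30 ⇒ Q = 43, P = 73 − 0.5·43 = 51.5.
PS = (51.5 − 30)·43 = 924.5.
Change in producer surplus: 924.5 − 0 = 924.5.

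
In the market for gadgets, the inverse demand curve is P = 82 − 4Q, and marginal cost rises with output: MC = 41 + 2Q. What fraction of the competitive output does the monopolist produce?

Q_m/Q_c = 0.6

The monopolist equates marginal revenue to marginal cost: 82 − 8Q = 41 + 2Q, so Q = 4.1. From demand, P = 65.6.
Competitive equilibrium sets price equal to marginal cost: 82 − 4Q = 41 + 2Q, so Q = 41/6 and P = 164/3.
Ratio Q_m/Q_c = 4.1/(41/6) = 0.6.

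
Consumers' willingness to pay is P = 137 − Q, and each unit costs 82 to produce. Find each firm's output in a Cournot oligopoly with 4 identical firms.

q_i = 11

Cournot with 4 identical firms: the symmetric best-response condition is 137 − 5q = 82. Each firm produces q = 11, total output Q = 44, price P = 93.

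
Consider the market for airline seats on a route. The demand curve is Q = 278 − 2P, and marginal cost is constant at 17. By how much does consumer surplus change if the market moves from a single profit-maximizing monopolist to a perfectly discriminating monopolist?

Consumer surplus falls by 3721

Inverting demand: P = 139 − 0.5Q.
A monopolist chooses Q where MR = MC. MR = 139 − Q; setting this equal to 17 gives Q = 122 and P = 78.
CS = ½·(139 − 78)·122 = 3721.
With perfect price discrimination, output is the efficient level Q = 244 (where demand meets MC), but every buyer pays their willingness to pay: CS = 0 and PS = total surplus.
CS = 0.
Change in consumer surplus: 0 − 3721 = −3721.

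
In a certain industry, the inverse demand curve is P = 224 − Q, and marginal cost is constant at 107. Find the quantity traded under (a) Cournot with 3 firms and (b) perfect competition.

With 3 symmetric Cournot firms, each firm's FOC gives 224 − 4q = 107, so q = 29.25, Q = 3·29.25 = 87.75, and P = 136.25.
Under competition P = MC = 107, so Q = (224 − 107)/1 = 117.

Cournot: Q = 87.75; Competition: Q = 117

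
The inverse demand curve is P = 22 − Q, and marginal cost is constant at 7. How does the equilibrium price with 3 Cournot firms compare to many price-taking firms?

Cournot with 3 identical firms: the symmetric best-response condition is 22 − 4q = 7. Each firm produces q = 3.75, total output Q = 11.25, price P = 10.75.
Competitive firms price at marginal cost: P = 7, giving Q = 15.

Cournot: P = 10.75; Competition: P = 7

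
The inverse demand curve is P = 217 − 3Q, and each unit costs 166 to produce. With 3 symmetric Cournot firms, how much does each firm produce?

q_i = 4.25

In a 3-firm Cournot equilibrium, symmetry and the first-order condition give q = (217 − 166)/(12) = 4.25. So Q = 12.75 and P = 178.75.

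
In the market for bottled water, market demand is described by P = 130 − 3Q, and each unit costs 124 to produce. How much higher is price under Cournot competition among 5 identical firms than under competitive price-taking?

Competitive firms price at marginal cost: P = 124, giving Q = 2.
Cournot with 5 identical firms: the symmetric best-response condition is 130 − 18q = 124. Each firm produces q = 1/3, total output Q = 5/3, price P = 125.
Change in price: 125 − 124 = 1.

P rises by 1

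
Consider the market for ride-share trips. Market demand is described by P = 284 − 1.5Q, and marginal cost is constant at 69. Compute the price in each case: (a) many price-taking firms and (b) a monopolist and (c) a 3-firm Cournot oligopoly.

Competitive firms price at marginal cost: P = 69, giving Q = 430/3.
Monopoly sets MR = MC: 284 − 3Q = 69 ⇒ Q = 215/3, P = 284 − 1.5·215/3 = 176.5.
In a 3-firm Cournot equilibrium, symmetry and the first-order condition give q = (284 − 69)/(6) = 215/6. So Q = 107.5 and P = 122.75.

Competition: P = 69; Monopoly: P = 176.5; Cournot: P = 122.75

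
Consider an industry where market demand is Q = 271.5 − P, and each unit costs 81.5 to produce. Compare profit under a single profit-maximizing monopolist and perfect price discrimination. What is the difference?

Inverting demand: P = 271.5 − Q.
A monopolist chooses Q where MR = MC. MR = 271.5 − 2Q; setting this equal to 81.5 gives Q = 95 and P = 176.5.
Profit = (176.5 − 81.5)·95 = 9025.
Under first-degree price discrimination the firm charges each unit its demand price and produces up to where P = MC, i.e. Q = 190. Consumer surplus is zero; producer surplus equals total surplus.
PS equals the full surplus area, 18050. Profit = 18050 = 18050.
Change in profit: 18050 − 9025 = 9025.

π rises by 9025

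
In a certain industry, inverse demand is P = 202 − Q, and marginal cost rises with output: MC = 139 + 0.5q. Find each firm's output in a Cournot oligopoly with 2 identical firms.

In a 2-firm Cournot equilibrium, symmetry and the first-order condition give q = (202 − 139)/(3.5) = 18. So Q = 36 and P = 166.

q_i = 18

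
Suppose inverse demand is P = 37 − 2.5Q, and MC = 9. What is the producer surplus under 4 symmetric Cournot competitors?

PS = 50.176

Cournot with 4 identical firms: the symmetric best-response condition is 37 − 12.5q = 9. Each firm produces q = 2.24, total output Q = 8.96, price P = 14.6.
PS = (14.6 − 9)·8.96 = 50.176.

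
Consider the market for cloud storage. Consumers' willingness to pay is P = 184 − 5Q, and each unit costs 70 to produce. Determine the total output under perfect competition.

Q = 22.8

Competitive firms price at marginal cost: P = 70, giving Q = 22.8.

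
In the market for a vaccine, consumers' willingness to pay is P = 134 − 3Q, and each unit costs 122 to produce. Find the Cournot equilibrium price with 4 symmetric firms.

P = 124.4

With 4 symmetric Cournot firms, each firm's FOC gives 134 − 15q = 122, so q = 0.8, Q = 4·0.8 = 3.2, and P = 124.4.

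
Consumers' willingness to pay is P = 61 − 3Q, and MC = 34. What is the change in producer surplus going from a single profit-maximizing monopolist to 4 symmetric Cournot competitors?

A monopolist chooses Q where MR = MC. MR = 61 − 6Q; setting this equal to 34 gives Q = 4.5 and P = 47.5.
PS = (47.5 − 34)·4.5 = 60.75.
In a 4-firm Cournot equilibrium, symmetry and the first-order condition give q = (61 − 34)/(15) = 1.8. So Q = 7.2 and P = 39.4.
PS = (39.4 − 34)·7.2 = 38.88.
Change in producer surplus: 38.88 − 60.75 = −21.87.

PS falls by 21.87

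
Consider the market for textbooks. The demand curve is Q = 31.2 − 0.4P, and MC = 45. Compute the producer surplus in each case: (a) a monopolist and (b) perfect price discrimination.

Monopoly: PS = 108.9; Perfect PD: PS = 217.8

Inverting demand: P = 78 − 2.5Q.
Monopoly sets MR = MC: 78 − 5Q = 45 ⇒ Q = 6.6, P = 78 − 2.5·6.6 = 61.5.
PS = (61.5 − 45)·6.6 = 108.9.
A perfectly discriminating monopolist sells every unit with P(Q) ≥ MC(Q), so output equals the competitive quantity Q = 13.2. Each buyer pays their reservation price, so CS = 0 and the firm captures all surplus.
PS = ½·(78 − 45)·13.2 = 217.8.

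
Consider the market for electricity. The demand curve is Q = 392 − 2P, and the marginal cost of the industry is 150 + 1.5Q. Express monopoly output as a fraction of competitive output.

Q_m/Q_c = 0.8

Inverting demand: P = 196 − 0.5Q.
Monopoly sets MR = MC: 196 − Q = 150 + 1.5Q ⇒ Q = 18.4, P = 196 − 0.5·18.4 = 186.8.
Competitive equilibrium sets price equal to marginal cost: 196 − 0.5Q = 150 + 1.5Q, so Q = 23 and P = 184.5.
Ratio Q_m/Q_c = 18.4/23 = 0.8.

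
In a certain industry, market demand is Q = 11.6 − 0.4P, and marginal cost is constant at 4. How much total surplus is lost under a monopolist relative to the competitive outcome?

Inverting demand: P = 29 − 2.5Q.
Perfect competition: P = MC = 4, so 29 − 2.5Q = 4 and Q = 10.
Monopoly sets MR = MC: 29 − 5Q = 4 ⇒ Q = 5, P = 29 − 2.5·5 = 16.5.
DWL is the triangle between Q = 5 and Q = 10: ½·(10 − 5)·(16.5 − 4) = 31.25.

DWL = 31.25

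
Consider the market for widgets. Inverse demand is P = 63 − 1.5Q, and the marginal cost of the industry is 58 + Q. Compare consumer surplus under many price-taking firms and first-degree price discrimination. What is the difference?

Competitive equilibrium sets price equal to marginal cost: 63 − 1.5Q = 58 + Q, so Q = 2 and P = 60.
CS = ½·(63 − 60)·2 = 3.
With perfect price discrimination, output is the efficient level Q = 2 (where demand meets MC), but every buyer pays their willingness to pay: CS = 0 and PS = total surplus.
CS = 0.
Change in consumer surplus: 0 − 3 = −3.

Consumer surplus falls by 3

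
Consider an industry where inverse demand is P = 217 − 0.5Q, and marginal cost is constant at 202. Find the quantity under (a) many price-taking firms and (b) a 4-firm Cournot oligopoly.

Competition: Q = 30; Cournot: Q = 24

Perfect competition: P = MC = 202, so 217 − 0.5Q = 202 and Q = 30.
Cournot with 4 identical firms: the symmetric best-response condition is 217 − 2.5q = 202. Each firm produces q = 6, total output Q = 24, price P = 205.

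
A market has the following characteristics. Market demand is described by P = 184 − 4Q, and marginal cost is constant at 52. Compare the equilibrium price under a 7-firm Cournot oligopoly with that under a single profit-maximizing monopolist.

Cournot with 7 identical firms: the symmetric best-response condition is 184 − 32q = 52. Each firm produces q = 4.125, total output Q = 28.875, price P = 68.5.
A monopolist chooses Q where MR = MC. MR = 184 − 8Q; setting this equal to 52 gives Q = 16.5 and P = 118.

Cournot: P = 68.5; Monopoly: P = 118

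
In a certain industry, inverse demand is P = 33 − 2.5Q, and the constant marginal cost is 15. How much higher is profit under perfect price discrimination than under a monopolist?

Monopoly sets MR = MC: 33 − 5Q = 15 ⇒ Q = 3.6, P = 33 − 2.5·3.6 = 24.
Profit = (24 − 15)·3.6 = 32.4.
With perfect price discrimination, output is the efficient level Q = 7.2 (where demand meets MC), but every buyer pays their willingness to pay: CS = 0 and PS = total surplus.
PS equals the full surplus area, 64.8. Profit = 64.8 = 64.8.
Change in profit: 64.8 − 32.4 = 32.4.

π rises by 32.4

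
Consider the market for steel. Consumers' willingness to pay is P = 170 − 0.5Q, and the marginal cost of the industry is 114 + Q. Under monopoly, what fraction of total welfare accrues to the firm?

PS/TS = 0.8

The monopolist equates marginal revenue to marginal cost: 170 − Q = 114 + Q, so Q = 28. From demand, P = 156.
CS = ½·(170 − 156)·28 = 196.
PS = P·Q − VC(Q) = 156·28 − (114·28 + ½·1·28²) = 784.
Share captured = PS/TS = 784/980 = 0.8.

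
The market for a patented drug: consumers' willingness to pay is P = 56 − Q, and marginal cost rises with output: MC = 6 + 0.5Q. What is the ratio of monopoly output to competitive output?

Monopoly sets MR = MC: 56 − 2Q = 6 + 0.5Q ⇒ Q = 20, P = 56 − 20 = 36.
Under competition P = MC: 56 − Q = 6 + 0.5Q ⇒ Q = 100/3, P = 68/3.
Ratio Q_m/Q_c = 20/(100/3) = 0.6.

Q_m/Q_c = 0.6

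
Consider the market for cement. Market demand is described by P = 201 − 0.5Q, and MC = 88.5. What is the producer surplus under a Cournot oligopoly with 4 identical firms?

PS = 4050

In a 4-firm Cournot equilibrium, symmetry and the first-order condition give q = (201 − 88.5)/(2.5) = 45. So Q = 180 and P = 111.
PS = (111 − 88.5)·180 = 4050.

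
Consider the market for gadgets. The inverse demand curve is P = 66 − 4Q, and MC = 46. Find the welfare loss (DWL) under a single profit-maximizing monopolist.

Competitive firms price at marginal cost: P = 46, giving Q = 5.
A monopolist chooses Q where MR = MC. MR = 66 − 8Q; setting this equal to 46 gives Q = 2.5 and P = 56.
DWL is the triangle between Q = 2.5 and Q = 5: ½·(5 − 2.5)·(56 − 46) = 12.5.

DWL = 12.5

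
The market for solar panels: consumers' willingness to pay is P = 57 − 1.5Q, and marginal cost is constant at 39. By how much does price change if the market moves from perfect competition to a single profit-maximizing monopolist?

Price rises by 9

Competitive firms price at marginal cost: P = 39, giving Q = 12.
A monopolist chooses Q where MR = MC. MR = 57 − 3Q; setting this equal to 39 gives Q = 6 and P = 48.
Change in price: 48 − 39 = 9.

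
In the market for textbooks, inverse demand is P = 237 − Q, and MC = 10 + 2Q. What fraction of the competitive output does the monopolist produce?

A monopolist chooses Q where MR = MC. MR = 237 − 2Q; setting this equal to 10 + 2Q gives Q = 56.75 and P = 180.25.
Competitive equilibrium sets price equal to marginal cost: 237 − Q = 10 + 2Q, so Q = 227/3 and P = 484/3.
Ratio Q_m/Q_c = 56.75/(227/3) = 0.75.

Q_m/Q_c = 0.75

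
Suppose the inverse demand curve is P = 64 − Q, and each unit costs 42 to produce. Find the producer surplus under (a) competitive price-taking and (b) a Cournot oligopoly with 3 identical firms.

Competition: PS = 0; Cournot: PS = 90.75

Perfect competition: P = MC = 42, so 64 − Q = 42 and Q = 22.
PS = (42 − 42)·22 = 0.
In a 3-firm Cournot equilibrium, symmetry and the first-order condition give q = (64 − 42)/(4) = 5.5. So Q = 16.5 and P = 47.5.
PS = (47.5 − 42)·16.5 = 90.75.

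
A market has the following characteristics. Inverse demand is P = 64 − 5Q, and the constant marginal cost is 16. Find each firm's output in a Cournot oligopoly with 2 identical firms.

q_i = 3.2

In a 2-firm Cournot equilibrium, symmetry and the first-order condition give q = (64 − 16)/(15) = 3.2. So Q = 6.4 and P = 32.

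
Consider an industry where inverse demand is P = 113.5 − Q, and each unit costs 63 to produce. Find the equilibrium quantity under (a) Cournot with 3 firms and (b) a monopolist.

In a 3-firm Cournot equilibrium, symmetry and the first-order condition give q = (113.5 − 63)/(4) = 12.625. So Q = 37.875 and P = 75.625.
A monopolist chooses Q where MR = MC. MR = 113.5 − 2Q; setting this equal to 63 gives Q = 25.25 and P = 88.25.

Cournot: Q = 37.875; Monopoly: Q = 25.25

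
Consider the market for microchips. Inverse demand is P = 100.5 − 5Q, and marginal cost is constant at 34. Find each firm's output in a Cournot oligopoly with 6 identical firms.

With 6 symmetric Cournot firms, each firm's FOC gives 100.5 − 35q = 34, so q = 1.9, Q = 6·1.9 = 11.4, and P = 43.5.

q_i = 1.9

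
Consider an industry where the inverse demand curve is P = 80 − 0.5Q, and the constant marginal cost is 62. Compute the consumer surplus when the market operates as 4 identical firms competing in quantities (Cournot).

In a 4-firm Cournot equilibrium, symmetry and the first-order condition give q = (80 − 62)/(2.5) = 7.2. So Q = 28.8 and P = 65.6.
CS = ½·(80 − 65.6)·28.8 = 207.36.

CS = 207.36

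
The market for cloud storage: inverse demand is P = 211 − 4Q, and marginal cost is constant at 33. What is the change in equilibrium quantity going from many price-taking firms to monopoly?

Q falls by 22.25

Under competition P = MC = 33, so Q = (211 − 33)/4 = 44.5.
The monopolist equates marginal revenue to marginal cost: 211 − 8Q = 33, so Q = 22.25. From demand, P = 122.
Change in equilibrium quantity: 22.25 − 44.5 = −22.25.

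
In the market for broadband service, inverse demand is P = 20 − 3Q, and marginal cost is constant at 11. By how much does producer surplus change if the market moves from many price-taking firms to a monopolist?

PS rises by 6.75

Competitive firms price at marginal cost: P = 11, giving Q = 3.
PS = (11 − 11)·3 = 0.
A monopolist chooses Q where MR = MC. MR = 20 − 6Q; setting this equal to 11 gives Q = 1.5 and P = 15.5.
PS = (15.5 − 11)·1.5 = 6.75.
Change in producer surplus: 6.75 − 0 = 6.75.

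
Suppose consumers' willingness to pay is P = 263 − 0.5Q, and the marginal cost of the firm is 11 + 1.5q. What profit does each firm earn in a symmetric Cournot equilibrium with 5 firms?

π_i = 3920

Cournot with 5 identical firms: the symmetric best-response condition is 263 − 3q = 11 + 1.5q. Each firm produces q = 56, total output Q = 280, price P = 123.
Each firm's profit = 123·56 − (11·56 + ½·1.5·56²) = 3920.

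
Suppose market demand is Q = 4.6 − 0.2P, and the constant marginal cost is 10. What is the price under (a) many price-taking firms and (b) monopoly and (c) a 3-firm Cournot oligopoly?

Inverting demand: P = 23 − 5Q.
Perfect competition: P = MC = 10, so 23 − 5Q = 10 and Q = 2.6.
Monopoly sets MR = MC: 23 − 10Q = 10 ⇒ Q = 1.3, P = 23 − 5·1.3 = 16.5.
Cournot with 3 identical firms: the symmetric best-response condition is 23 − 20q = 10. Each firm produces q = 0.65, total output Q = 1.95, price P = 13.25.

Competition: P = 10; Monopoly: P = 16.5; Cournot: P = 13.25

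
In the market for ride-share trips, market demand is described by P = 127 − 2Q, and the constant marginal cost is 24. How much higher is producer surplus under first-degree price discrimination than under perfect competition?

PS rises by 2652.25

Competitive firms price at marginal cost: P = 24, giving Q = 51.5.
PS = (24 − 24)·51.5 = 0.
A perfectly discriminating monopolist sells every unit with P(Q) ≥ MC(Q), so output equals the competitive quantity Q = 51.5. Each buyer pays their reservation price, so CS = 0 and the firm captures all surplus.
PS = ½·(127 − 24)·51.5 = 2652.25.
Change in producer surplus: 2652.25 − 0 = 2652.25.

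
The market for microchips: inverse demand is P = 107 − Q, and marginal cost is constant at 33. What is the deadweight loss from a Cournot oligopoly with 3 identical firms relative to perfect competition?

Under competition P = MC = 33, so Q = (107 − 33)/1 = 74.
In a 3-firm Cournot equilibrium, symmetry and the first-order condition give q = (107 − 33)/(4) = 18.5. So Q = 55.5 and P = 51.5.
DWL is the triangle between Q = 55.5 and Q = 74: ½·(74 − 55.5)·(51.5 − 33) = 171.125.

DWL = 171.125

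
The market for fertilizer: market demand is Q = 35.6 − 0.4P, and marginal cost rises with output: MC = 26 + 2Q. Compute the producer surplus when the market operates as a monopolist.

Inverting demand: P = 89 − 2.5Q.
A monopolist chooses Q where MR = MC. MR = 89 − 5Q; setting this equal to 26 + 2Q gives Q = 9 and P = 66.5.
PS = P·Q − VC(Q) = 66.5·9 − (26·9 + ½·2·9²) = 283.5.

PS = 283.5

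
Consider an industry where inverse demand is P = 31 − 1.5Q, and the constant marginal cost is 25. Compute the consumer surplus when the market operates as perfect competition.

Perfect competition: P = MC = 25, so 31 − 1.5Q = 25 and Q = 4.
CS = ½·(31 − 25)·4 = 12.

CS = 12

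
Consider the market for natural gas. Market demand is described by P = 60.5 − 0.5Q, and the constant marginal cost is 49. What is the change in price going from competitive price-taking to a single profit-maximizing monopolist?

Under competition P = MC = 49, so Q = (60.5 − 49)/0.5 = 23.
The monopolist equates marginal revenue to marginal cost: 60.5 − Q = 49, so Q = 11.5. From demand, P = 54.75.
Change in price: 54.75 − 49 = 5.75.

P rises by 5.75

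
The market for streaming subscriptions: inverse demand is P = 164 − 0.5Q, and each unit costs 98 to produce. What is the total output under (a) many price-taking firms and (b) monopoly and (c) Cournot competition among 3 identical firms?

Perfect competition: P = MC = 98, so 164 − 0.5Q = 98 and Q = 132.
Monopoly sets MR = MC: 164 − Q = 98 ⇒ Q = 66, P = 164 − 0.5·66 = 131.
With 3 symmetric Cournot firms, each firm's FOC gives 164 − 2q = 98, so q = 33, Q = 3·33 = 99, and P = 114.5.

Competition: Q = 132; Monopoly: Q = 66; Cournot: Q = 99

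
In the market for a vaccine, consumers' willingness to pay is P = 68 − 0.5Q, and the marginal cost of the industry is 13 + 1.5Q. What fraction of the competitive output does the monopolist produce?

A monopolist chooses Q where MR = MC. MR = 68 − Q; setting this equal to 13 + 1.5Q gives Q = 22 and P = 57.
Competitive equilibrium sets price equal to marginal cost: 68 − 0.5Q = 13 + 1.5Q, so Q = 27.5 and P = 54.25.
Ratio Q_m/Q_c = 22/27.5 = 0.8.

Q_m/Q_c = 0.8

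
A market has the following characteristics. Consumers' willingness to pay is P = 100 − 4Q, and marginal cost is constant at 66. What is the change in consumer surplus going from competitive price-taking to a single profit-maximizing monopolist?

CS falls by 108.375

Perfect competition: P = MC = 66, so 100 − 4Q = 66 and Q = 8.5.
CS = ½·(100 − 66)·8.5 = 144.5.
A monopolist chooses Q where MR = MC. MR = 100 − 8Q; setting this equal to 66 gives Q = 4.25 and P = 83.
CS = ½·(100 − 83)·4.25 = 36.125.
Change in consumer surplus: 36.125 − 144.5 = −108.375.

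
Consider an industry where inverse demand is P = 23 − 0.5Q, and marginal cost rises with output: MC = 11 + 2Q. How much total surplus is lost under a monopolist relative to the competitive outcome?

DWL = 0.8

Competitive equilibrium sets price equal to marginal cost: 23 − 0.5Q = 11 + 2Q, so Q = 4.8 and P = 20.6.
The monopolist equates marginal revenue to marginal cost: 23 − Q = 11 + 2Q, so Q = 4. From demand, P = 21.
CS = ½·(23 − 20.6)·4.8 = 5.76; PS = (20.6·4.8 − 11·4.8 − ½·2·4.8²) = 23.04; TS = 28.8.
CS = ½·(23 − 21)·4 = 4; PS = (21·4 − 11·4 − ½·2·4²) = 24; TS = 28.
DWL = 28.8 − 28 = 0.8.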